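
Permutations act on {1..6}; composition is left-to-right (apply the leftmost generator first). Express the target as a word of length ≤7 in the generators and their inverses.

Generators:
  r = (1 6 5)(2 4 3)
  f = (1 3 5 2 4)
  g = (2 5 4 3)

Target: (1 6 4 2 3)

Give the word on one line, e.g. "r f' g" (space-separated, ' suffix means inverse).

f r' g' r' g

  after f: (1 3 5 2 4)
  after r': (1 4 5 3 6)
  after g': (1 5 4 2 3 6)
  after r': (1 6 5 2 4 3)
  after g: (1 6 4 2 3)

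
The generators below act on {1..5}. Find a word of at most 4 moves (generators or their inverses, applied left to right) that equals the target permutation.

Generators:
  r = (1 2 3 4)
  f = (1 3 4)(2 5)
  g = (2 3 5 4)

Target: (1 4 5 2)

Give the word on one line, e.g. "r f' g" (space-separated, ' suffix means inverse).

r' r' f

  after r': (1 4 3 2)
  after r': (1 3)(2 4)
  after f: (1 4 5 2)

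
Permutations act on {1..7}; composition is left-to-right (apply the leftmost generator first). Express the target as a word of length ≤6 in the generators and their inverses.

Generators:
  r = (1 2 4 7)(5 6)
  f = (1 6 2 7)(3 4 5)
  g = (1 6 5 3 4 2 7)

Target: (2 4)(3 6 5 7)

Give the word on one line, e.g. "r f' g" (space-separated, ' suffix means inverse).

  after r': (1 7 4 2)(5 6)
  after f': (1 2 7 3 5)(4 6)
  after r': (2 4 5 7 3 6)
  after f': (1 7 5 2 3)
  after g: (2 4)(3 6 5 7)

r' f' r' f' g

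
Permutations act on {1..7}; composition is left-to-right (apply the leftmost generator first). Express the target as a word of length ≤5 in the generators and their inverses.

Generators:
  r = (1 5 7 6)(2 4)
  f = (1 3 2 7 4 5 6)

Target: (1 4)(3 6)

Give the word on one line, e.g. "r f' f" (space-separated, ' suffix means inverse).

  after r': (1 6 7 5)(2 4)
  after f': (1 5 6 2 7 4 3)
  after f': (1 4)(3 6)

r' f' f'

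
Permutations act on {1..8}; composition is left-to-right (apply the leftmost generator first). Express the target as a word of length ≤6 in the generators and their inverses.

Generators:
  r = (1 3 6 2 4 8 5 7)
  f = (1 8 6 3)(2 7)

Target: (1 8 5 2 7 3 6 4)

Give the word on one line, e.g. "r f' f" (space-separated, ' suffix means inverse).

  after r': (1 7 5 8 4 2 6 3)
  after r': (1 5 4 6)(2 3 7 8)
  after f: (1 5 4 3 2)(6 8 7)
  after r': (1 8 5 2 7 3 6 4)

r' r' f r'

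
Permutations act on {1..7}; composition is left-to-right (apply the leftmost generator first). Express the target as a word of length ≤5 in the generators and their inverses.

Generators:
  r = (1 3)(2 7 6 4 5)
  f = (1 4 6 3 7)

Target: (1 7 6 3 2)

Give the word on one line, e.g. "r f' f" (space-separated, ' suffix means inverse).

r f' r'

  after r: (1 3)(2 7 6 4 5)
  after f': (1 6)(2 3 7 4 5)
  after r': (1 7 6 3 2)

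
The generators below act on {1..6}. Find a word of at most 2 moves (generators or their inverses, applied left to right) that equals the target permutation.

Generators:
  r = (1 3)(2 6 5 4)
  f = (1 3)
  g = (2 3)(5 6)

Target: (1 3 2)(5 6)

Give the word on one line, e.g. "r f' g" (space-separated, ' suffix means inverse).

g f

  after g: (2 3)(5 6)
  after f: (1 3 2)(5 6)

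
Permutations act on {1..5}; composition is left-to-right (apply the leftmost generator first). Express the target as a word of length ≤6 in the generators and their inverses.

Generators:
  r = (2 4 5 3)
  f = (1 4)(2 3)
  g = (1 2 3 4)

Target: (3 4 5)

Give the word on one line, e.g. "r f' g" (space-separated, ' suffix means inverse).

  after r: (2 4 5 3)
  after f': (1 4 5 2)
  after g': (1 3 2 4 5)
  after g': (1 2 3)(4 5)
  after g': (3 4 5)

r f' g' g' g'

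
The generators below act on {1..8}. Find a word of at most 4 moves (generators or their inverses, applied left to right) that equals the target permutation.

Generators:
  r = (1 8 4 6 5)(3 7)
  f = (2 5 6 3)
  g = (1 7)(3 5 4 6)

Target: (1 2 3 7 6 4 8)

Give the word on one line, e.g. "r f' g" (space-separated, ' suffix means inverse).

r' f'

  after r': (1 5 6 4 8)(3 7)
  after f': (1 2 3 7 6 4 8)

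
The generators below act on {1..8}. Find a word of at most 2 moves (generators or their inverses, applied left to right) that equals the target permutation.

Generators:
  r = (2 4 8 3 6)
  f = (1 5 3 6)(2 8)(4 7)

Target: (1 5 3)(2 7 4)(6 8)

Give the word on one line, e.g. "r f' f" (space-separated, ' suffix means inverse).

r f

  after r: (2 4 8 3 6)
  after f: (1 5 3)(2 7 4)(6 8)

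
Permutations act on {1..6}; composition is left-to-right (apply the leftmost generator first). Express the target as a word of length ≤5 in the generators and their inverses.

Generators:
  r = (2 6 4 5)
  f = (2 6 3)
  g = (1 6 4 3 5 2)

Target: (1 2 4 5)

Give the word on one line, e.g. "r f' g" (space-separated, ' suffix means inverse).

f' r r g'

  after f': (2 3 6)
  after r: (2 3 4 5)
  after r: (2 3 5 6 4)
  after g': (1 2 4 5)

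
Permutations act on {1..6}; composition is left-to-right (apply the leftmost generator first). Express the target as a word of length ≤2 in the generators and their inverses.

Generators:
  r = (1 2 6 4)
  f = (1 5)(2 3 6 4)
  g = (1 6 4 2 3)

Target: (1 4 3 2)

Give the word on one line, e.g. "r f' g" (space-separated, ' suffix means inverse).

  after r: (1 2 6 4)
  after g': (1 4 3 2)

r g'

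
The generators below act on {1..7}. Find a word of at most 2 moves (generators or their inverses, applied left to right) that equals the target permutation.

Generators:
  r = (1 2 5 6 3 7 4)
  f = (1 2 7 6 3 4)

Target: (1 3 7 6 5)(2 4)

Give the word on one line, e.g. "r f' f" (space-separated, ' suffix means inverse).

r' f'

  after r': (1 4 7 3 6 5 2)
  after f': (1 3 7 6 5)(2 4)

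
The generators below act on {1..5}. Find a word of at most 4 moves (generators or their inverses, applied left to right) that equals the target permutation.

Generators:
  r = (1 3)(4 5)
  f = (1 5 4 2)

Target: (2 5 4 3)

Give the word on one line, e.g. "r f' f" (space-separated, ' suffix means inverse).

r' f' r'

  after r': (1 3)(4 5)
  after f': (1 3 2 4)
  after r': (2 5 4 3)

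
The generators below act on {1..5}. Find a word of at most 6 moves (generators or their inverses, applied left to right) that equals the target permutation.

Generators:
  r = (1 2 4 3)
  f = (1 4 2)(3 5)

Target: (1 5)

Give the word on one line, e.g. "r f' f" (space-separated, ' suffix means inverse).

  after f': (1 2 4)(3 5)
  after f': (1 4 2)
  after f': (3 5)
  after r': (1 3 5 4 2)
  after f': (1 5)

f' f' f' r' f'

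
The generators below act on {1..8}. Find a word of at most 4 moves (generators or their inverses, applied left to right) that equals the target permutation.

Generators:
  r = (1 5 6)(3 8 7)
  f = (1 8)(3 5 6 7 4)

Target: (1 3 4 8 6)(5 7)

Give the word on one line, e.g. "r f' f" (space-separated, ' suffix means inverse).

f' r r

  after f': (1 8)(3 4 7 6 5)
  after r: (1 7)(3 4)(5 8)
  after r: (1 3 4 8 6)(5 7)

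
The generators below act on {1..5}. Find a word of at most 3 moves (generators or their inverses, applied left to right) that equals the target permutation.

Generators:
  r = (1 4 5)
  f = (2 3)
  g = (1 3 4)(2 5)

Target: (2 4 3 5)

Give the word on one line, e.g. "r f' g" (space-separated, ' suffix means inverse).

  after g': (1 4 3)(2 5)
  after r: (1 5 2)(3 4)
  after r: (2 4 3 5)

g' r r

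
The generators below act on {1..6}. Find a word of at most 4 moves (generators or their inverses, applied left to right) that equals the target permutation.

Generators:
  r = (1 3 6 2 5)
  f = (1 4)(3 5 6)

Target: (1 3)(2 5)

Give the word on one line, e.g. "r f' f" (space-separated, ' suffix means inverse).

  after f': (1 4)(3 6 5)
  after f': (3 5 6)
  after r: (1 3)(2 5)

f' f' r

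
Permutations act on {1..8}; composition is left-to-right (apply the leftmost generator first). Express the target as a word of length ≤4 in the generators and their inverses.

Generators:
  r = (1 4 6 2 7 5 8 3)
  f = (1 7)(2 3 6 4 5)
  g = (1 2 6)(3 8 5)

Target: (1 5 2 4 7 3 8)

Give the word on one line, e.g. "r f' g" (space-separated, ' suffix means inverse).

  after g: (1 2 6)(3 8 5)
  after r: (1 7 5)(4 6)
  after g': (1 7 8 3 5 6 4 2)
  after r: (1 5 2 4 7 3 8)

g r g' r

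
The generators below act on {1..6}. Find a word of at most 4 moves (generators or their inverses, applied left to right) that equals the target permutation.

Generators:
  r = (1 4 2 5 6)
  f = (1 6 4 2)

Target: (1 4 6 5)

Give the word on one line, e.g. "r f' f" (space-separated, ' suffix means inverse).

  after r': (1 6 5 2 4)
  after f: (1 4 6 5)

r' f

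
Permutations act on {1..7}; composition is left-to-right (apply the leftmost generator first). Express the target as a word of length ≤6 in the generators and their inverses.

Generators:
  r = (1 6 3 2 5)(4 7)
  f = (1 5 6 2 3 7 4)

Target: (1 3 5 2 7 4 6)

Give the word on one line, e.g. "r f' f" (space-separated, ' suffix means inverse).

  after r': (1 5 2 3 6)(4 7)
  after r': (1 2 6 5 3)
  after r': (1 3 5 6 2)(4 7)
  after f': (1 2 4 3)
  after r': (1 3 5 2 7 4 6)

r' r' r' f' r'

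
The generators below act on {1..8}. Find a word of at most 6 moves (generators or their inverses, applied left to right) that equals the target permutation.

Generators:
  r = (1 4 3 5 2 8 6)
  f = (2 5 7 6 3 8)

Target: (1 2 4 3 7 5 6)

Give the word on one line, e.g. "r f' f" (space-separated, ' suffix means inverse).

  after f: (2 5 7 6 3 8)
  after r': (1 6 4)(2 3)(5 7 8)
  after r': (1 8 3 5 7 2 4 6)
  after f: (1 2 4 3 7 5 6)

f r' r' f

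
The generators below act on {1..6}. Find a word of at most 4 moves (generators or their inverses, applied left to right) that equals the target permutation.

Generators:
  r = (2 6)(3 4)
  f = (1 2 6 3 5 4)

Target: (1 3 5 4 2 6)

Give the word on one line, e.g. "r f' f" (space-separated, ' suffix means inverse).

  after r: (2 6)(3 4)
  after f': (1 4 6)(3 5)
  after r': (1 3 5 4 2 6)

r f' r'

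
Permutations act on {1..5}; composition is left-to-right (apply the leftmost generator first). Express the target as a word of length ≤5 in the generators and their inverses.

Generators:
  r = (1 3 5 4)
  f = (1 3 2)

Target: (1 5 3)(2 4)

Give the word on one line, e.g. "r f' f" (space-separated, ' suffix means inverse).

  after r: (1 3 5 4)
  after f: (1 2)(3 5 4)
  after f: (2 3 5 4)
  after r': (1 4 2)
  after r': (1 5 3)(2 4)

r f f r' r'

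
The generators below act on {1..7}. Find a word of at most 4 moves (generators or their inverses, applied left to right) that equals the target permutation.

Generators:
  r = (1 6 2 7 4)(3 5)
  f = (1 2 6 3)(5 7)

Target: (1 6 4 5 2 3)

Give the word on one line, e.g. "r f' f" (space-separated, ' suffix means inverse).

r' f r r

  after r': (1 4 7 2 6)(3 5)
  after f: (1 4 5)(2 3 7 6)
  after r: (2 5 6 7)(3 4)
  after r: (1 6 4 5 2 3)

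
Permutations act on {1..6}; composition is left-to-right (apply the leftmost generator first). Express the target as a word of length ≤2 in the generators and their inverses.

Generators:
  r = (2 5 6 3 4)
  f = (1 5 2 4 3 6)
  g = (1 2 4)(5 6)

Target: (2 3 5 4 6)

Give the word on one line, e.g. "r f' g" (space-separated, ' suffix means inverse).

r' r'

  after r': (2 4 3 6 5)
  after r': (2 3 5 4 6)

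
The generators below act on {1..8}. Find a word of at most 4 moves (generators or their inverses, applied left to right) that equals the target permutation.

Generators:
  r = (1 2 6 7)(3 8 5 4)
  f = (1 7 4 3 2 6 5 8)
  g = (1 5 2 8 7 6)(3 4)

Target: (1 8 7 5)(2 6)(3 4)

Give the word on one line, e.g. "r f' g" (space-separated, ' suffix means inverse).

  after r: (1 2 6 7)(3 8 5 4)
  after f': (1 3 5 7 8 6)
  after r: (1 8 7 5)(2 6)(3 4)

r f' r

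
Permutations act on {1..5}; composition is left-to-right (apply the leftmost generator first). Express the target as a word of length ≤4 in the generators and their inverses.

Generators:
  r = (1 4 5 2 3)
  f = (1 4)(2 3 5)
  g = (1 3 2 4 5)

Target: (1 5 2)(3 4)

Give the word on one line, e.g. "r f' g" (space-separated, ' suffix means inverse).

f' r g' r

  after f': (1 4)(2 5 3)
  after r: (1 5)
  after g': (1 4 2 3)
  after r: (1 5 2)(3 4)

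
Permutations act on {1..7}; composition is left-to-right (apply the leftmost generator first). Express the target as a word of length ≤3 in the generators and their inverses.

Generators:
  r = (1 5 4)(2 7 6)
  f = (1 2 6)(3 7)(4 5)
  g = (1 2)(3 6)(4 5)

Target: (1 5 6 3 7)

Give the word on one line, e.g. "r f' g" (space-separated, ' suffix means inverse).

  after r': (1 4 5)(2 6 7)
  after f': (1 5 6 3 7)

r' f'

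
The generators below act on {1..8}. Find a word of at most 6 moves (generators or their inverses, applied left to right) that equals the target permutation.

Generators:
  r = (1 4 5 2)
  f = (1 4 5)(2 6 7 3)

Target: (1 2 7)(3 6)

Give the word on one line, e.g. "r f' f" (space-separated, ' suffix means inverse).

  after f: (1 4 5)(2 6 7 3)
  after f: (1 5 4)(2 7)(3 6)
  after r': (1 4 2 7 5)(3 6)
  after r': (2 7 4 5)(3 6)
  after r': (1 2 7)(3 6)

f f r' r' r'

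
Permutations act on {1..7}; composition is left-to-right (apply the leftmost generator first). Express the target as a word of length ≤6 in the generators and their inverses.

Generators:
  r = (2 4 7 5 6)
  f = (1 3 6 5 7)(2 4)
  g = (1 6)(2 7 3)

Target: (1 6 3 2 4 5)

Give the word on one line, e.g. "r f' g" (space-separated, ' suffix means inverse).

g' r' g f'

  after g': (1 6)(2 3 7)
  after r': (1 5 7 6)(2 3 4)
  after g: (1 5 3 4 7)
  after f': (1 6 3 2 4 5)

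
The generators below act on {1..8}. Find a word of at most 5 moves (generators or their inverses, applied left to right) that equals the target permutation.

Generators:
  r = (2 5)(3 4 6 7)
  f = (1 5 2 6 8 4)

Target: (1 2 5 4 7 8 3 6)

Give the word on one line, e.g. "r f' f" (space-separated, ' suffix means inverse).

r' f r'

  after r': (2 5)(3 7 6 4)
  after f: (1 5 6)(3 7 8 4)
  after r': (1 2 5 4 7 8 3 6)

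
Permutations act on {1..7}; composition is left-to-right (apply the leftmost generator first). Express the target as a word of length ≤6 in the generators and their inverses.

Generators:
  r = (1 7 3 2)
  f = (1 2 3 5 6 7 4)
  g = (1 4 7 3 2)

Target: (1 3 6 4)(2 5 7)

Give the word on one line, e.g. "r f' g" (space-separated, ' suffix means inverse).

  after r': (1 2 3 7)
  after g: (4 7)
  after f: (1 2 3 5 6 7)
  after f: (1 3 6 4)(2 5 7)

r' g f f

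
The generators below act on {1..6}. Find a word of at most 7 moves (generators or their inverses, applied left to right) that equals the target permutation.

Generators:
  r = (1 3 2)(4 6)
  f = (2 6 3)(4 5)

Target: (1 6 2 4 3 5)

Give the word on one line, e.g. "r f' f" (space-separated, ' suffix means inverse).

f r' f' r f

  after f: (2 6 3)(4 5)
  after r': (1 2 4 5 6)
  after f': (1 3 6)(2 5)
  after r: (1 2 5)(3 4 6)
  after f: (1 6 2 4 3 5)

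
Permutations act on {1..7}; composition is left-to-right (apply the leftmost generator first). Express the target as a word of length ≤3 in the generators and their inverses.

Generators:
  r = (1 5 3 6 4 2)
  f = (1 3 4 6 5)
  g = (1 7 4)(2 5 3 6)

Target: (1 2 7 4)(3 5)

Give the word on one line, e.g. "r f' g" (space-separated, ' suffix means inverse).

f r g

  after f: (1 3 4 6 5)
  after r: (1 6 3 2)
  after g: (1 2 7 4)(3 5)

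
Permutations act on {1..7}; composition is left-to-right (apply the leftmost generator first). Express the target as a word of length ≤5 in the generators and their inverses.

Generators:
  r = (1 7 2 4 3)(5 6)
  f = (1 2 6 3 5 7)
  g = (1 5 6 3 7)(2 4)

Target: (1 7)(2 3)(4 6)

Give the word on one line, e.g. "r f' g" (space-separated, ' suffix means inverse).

g' r f r' f

  after g': (1 7 3 6 5)(2 4)
  after r: (1 2 3 5 7)
  after f: (1 6 3 7 2 5)
  after r': (1 5 3)(2 6 4)
  after f: (1 7)(2 3)(4 6)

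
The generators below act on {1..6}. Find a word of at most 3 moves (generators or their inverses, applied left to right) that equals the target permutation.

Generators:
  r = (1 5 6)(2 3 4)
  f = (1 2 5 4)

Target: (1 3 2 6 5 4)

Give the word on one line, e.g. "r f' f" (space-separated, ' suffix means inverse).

f' r r

  after f': (1 4 5 2)
  after r: (1 2 5 3 4 6)
  after r: (1 3 2 6 5 4)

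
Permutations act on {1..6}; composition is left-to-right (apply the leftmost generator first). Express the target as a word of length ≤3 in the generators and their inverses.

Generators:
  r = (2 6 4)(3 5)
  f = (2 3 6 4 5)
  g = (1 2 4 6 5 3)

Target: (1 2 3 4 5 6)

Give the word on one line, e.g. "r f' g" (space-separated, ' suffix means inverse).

f' g

  after f': (2 5 4 6 3)
  after g: (1 2 3 4 5 6)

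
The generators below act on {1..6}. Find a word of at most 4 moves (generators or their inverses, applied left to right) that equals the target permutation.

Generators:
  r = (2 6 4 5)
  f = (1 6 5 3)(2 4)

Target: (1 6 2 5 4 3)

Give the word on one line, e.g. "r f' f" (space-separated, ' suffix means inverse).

  after r: (2 6 4 5)
  after f: (1 6 2 5 4 3)

r f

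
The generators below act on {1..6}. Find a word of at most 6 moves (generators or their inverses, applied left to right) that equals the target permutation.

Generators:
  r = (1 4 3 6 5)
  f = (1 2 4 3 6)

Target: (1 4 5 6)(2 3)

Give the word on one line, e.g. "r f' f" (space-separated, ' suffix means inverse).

f f r f'

  after f: (1 2 4 3 6)
  after f: (1 4 6 2 3)
  after r: (1 3 4 5)(2 6)
  after f': (1 4 5 6)(2 3)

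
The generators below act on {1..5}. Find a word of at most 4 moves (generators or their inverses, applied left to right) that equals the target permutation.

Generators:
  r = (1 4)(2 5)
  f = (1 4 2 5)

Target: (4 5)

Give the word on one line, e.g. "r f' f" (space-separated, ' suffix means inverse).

  after f': (1 5 2 4)
  after r: (1 2)
  after f: (1 5)(2 4)
  after f: (4 5)

f' r f f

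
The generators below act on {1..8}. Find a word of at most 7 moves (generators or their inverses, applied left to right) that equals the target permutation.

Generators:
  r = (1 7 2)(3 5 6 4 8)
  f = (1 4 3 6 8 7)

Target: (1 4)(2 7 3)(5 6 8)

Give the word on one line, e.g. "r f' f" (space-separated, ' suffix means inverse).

f' r f r f

  after f': (1 7 8 6 3 4)
  after r: (1 2)(3 8 4 7)(5 6)
  after f: (1 2 4)(3 7 6 5 8)
  after r: (2 8 5 3)(4 7)
  after f: (1 4)(2 7 3)(5 6 8)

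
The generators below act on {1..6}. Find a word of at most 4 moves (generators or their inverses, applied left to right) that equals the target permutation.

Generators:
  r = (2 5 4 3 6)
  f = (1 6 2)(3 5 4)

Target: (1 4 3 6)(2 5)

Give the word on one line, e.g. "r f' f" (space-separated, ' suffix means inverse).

f' r r

  after f': (1 2 6)(3 4 5)
  after r: (1 5 6)
  after r: (1 4 3 6)(2 5)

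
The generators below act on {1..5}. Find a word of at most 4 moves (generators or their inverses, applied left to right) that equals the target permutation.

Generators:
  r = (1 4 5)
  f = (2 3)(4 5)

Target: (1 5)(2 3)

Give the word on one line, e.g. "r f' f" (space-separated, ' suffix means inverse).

r' f' r' r'

  after r': (1 5 4)
  after f': (1 4)(2 3)
  after r': (2 3)(4 5)
  after r': (1 5)(2 3)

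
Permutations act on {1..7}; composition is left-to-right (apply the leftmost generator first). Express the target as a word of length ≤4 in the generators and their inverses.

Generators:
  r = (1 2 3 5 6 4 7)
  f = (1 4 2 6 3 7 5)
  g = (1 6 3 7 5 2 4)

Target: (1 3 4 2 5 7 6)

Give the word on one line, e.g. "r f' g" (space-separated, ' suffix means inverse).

r g' r'

  after r: (1 2 3 5 6 4 7)
  after g': (1 5)(2 6)(3 7 4)
  after r': (1 3 4 2 5 7 6)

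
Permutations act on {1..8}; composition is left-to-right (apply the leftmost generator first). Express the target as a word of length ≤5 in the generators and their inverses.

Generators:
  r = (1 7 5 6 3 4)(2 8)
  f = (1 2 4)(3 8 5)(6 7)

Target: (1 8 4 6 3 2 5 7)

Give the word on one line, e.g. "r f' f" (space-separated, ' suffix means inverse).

f r' r' r'

  after f: (1 2 4)(3 8 5)(6 7)
  after r': (1 8 7 5 6)(2 3)
  after r': (1 2 6 4 3 8)
  after r': (1 8 4 6 3 2 5 7)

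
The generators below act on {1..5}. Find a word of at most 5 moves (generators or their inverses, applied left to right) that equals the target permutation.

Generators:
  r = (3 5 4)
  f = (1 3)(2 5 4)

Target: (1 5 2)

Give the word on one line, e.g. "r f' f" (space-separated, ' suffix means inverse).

  after f: (1 3)(2 5 4)
  after r': (1 4 2 3)
  after f': (1 5 2)

f r' f'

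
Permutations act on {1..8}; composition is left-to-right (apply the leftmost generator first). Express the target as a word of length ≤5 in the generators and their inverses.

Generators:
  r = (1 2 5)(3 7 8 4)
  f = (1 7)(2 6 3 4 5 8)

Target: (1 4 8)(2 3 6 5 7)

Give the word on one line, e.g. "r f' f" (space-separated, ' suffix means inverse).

f' r' r'

  after f': (1 7)(2 8 5 4 3 6)
  after r': (1 3 6)(2 7 5 8)
  after r': (1 4 8)(2 3 6 5 7)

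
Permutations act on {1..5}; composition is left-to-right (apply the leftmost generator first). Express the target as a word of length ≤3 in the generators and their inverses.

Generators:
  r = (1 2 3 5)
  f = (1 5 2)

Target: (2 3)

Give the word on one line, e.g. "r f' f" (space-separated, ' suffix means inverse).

f' r'

  after f': (1 2 5)
  after r': (2 3)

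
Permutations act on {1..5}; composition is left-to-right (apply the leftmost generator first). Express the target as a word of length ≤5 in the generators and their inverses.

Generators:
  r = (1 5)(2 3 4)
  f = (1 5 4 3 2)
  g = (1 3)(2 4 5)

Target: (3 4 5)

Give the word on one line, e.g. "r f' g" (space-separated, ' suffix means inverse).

  after f': (1 2 3 4 5)
  after f': (1 3 5 2 4)
  after r': (1 2 3)(4 5)
  after g': (1 5 2)
  after f': (3 4 5)

f' f' r' g' f'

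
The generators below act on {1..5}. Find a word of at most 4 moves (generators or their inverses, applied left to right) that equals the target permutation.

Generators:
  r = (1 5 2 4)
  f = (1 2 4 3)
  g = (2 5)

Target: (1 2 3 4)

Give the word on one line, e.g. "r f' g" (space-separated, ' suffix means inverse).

  after g': (2 5)
  after r': (1 4 2)
  after f': (1 2 3 4)

g' r' f'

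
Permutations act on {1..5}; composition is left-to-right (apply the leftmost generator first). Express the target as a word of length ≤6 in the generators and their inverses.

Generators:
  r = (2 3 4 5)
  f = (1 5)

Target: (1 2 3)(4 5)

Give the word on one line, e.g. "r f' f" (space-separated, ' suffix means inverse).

f r' r' f' r'

  after f: (1 5)
  after r': (1 4 3 2 5)
  after r': (1 3 5)(2 4)
  after f': (1 3)(2 4)
  after r': (1 2 3)(4 5)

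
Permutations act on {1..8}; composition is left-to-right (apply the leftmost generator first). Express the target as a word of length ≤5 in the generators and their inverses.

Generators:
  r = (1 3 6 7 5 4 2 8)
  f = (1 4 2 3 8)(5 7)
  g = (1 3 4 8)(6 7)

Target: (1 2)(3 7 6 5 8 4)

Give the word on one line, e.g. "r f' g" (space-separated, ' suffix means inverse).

  after r: (1 3 6 7 5 4 2 8)
  after f': (1 2 3 6 5)
  after g': (1 2)(3 7 6 5 8 4)

r f' g'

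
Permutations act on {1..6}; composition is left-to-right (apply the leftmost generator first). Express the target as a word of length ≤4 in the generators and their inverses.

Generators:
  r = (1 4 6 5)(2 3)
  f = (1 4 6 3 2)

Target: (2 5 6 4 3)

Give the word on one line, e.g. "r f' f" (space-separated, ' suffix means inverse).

  after r': (1 5 6 4)(2 3)
  after f': (1 5 4 2 6)
  after r: (2 5 6 4 3)

r' f' r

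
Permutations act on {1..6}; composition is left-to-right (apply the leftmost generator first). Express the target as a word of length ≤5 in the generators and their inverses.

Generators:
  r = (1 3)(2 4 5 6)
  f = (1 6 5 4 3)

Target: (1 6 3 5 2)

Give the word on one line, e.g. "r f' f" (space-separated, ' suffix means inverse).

r' f' f' r

  after r': (1 3)(2 6 5 4)
  after f': (1 4 2)
  after f': (1 5 6)(2 3 4)
  after r: (1 6 3 5 2)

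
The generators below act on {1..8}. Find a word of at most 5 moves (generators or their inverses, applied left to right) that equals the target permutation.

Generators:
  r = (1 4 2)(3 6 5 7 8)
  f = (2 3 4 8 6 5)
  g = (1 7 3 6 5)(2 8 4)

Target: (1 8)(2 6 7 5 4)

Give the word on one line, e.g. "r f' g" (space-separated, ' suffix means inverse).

  after r': (1 2 4)(3 8 7 5 6)
  after g': (1 4 5 3 2 8)(6 7)
  after f: (1 8)(2 6 7 5 4)

r' g' f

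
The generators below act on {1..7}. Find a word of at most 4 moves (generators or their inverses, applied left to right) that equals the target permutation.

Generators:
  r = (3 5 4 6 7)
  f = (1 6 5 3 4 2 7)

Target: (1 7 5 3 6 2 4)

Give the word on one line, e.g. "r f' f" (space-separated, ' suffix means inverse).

  after r: (3 5 4 6 7)
  after f': (1 7 5 3 6 2 4)

r f'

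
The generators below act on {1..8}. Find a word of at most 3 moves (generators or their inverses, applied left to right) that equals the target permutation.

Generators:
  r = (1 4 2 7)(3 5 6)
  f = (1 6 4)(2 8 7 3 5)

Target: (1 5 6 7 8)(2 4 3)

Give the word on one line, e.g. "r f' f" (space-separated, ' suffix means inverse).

r' f r

  after r': (1 7 2 4)(3 6 5)
  after f: (1 3 4 6 2)(7 8)
  after r: (1 5 6 7 8)(2 4 3)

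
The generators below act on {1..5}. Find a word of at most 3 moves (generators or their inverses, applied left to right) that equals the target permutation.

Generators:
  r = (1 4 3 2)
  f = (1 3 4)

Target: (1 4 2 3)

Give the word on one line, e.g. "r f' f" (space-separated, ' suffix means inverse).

  after f': (1 4 3)
  after r: (1 3 4 2)
  after f: (1 4 2 3)

f' r f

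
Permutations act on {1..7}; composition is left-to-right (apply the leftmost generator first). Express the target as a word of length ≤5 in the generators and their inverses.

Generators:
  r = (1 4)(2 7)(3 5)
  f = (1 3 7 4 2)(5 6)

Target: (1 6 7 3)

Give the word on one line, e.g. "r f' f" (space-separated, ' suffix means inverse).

f r' r' r' f

  after f: (1 3 7 4 2)(5 6)
  after r': (1 5 6 3 2 4 7)
  after r': (1 3 7 4 2)(5 6)
  after r': (1 5 6 3 2 4 7)
  after f: (1 6 7 3)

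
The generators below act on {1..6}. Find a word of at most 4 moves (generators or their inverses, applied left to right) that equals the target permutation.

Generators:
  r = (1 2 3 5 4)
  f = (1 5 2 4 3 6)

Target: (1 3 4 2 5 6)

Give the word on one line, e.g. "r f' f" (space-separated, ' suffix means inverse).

  after r': (1 4 5 3 2)
  after f: (1 3 4 2 5 6)

r' f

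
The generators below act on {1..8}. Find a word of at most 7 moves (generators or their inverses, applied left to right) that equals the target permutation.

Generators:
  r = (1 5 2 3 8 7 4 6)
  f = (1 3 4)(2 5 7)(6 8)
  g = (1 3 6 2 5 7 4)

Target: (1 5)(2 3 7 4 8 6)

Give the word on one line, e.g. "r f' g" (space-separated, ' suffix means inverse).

  after r': (1 6 4 7 8 3 2 5)
  after r': (1 4 8 2)(3 5 6 7)
  after g': (1 7)(2 4 8 6 5 3)
  after f: (1 2)(3 5 4 6 7)
  after f: (1 5)(2 3 7 4 8 6)

r' r' g' f f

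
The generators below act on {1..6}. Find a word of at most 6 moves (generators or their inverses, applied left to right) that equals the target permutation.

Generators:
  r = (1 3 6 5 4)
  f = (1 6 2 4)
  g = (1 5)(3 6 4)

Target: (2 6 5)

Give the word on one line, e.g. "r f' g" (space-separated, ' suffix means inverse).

f r' f r'

  after f: (1 6 2 4)
  after r': (1 3)(2 5 6)
  after f: (1 3 6 4)(2 5)
  after r': (2 6 5)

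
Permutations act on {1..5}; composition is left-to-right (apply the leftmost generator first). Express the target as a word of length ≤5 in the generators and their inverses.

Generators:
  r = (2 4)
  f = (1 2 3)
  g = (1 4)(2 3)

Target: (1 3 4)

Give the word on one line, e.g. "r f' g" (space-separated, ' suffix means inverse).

g' f' g' f'

  after g': (1 4)(2 3)
  after f': (1 4 3)
  after g': (2 3 4)
  after f': (1 3 4)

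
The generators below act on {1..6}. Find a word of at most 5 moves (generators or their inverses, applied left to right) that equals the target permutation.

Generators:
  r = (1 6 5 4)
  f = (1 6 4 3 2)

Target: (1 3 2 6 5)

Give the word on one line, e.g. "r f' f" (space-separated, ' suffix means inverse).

r' f r

  after r': (1 4 5 6)
  after f: (1 3 2)(4 5)
  after r: (1 3 2 6 5)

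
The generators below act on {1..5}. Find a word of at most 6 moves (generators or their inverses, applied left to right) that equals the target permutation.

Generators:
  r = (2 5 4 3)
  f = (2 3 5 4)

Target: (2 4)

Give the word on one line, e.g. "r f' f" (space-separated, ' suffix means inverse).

  after r: (2 5 4 3)
  after f': (2 3 4)
  after r: (4 5)
  after r: (2 5 3)
  after f: (2 4)

r f' r r f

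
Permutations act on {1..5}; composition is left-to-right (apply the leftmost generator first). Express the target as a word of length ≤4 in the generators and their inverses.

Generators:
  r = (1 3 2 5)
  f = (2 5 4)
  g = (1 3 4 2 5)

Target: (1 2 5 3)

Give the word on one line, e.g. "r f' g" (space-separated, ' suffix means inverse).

  after f: (2 5 4)
  after f: (2 4 5)
  after r': (1 5 3)(2 4)
  after f': (1 2 5 3)

f f r' f'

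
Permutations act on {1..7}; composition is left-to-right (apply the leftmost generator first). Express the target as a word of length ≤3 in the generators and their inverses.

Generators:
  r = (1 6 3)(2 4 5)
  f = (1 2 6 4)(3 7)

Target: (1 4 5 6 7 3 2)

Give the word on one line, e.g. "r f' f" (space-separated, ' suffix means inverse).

  after r': (1 3 6)(2 5 4)
  after r': (1 6 3)(2 4 5)
  after f: (1 4 5 6 7 3 2)

r' r' f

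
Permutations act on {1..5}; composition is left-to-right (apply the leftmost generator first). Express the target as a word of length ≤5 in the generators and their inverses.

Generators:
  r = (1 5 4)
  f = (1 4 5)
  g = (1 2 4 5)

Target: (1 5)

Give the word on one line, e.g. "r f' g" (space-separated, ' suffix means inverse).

g f' r g' g'

  after g: (1 2 4 5)
  after f': (1 2)
  after r: (1 2 5 4)
  after g': (2 4 5)
  after g': (1 5)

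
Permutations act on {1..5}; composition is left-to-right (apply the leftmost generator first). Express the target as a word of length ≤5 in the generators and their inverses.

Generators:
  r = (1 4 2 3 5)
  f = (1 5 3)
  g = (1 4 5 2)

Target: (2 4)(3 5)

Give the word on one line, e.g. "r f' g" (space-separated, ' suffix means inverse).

f' g g f

  after f': (1 3 5)
  after g: (1 3 2)(4 5)
  after g: (1 3)(2 4)
  after f: (2 4)(3 5)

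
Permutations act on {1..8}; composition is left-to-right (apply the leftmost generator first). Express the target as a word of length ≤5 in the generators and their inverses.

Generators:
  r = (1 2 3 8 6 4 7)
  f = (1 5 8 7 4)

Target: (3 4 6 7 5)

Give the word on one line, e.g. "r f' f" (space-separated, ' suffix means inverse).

  after r: (1 2 3 8 6 4 7)
  after f: (1 2 3 7 5 8 6)
  after r': (3 4 6 7 5)

r f r'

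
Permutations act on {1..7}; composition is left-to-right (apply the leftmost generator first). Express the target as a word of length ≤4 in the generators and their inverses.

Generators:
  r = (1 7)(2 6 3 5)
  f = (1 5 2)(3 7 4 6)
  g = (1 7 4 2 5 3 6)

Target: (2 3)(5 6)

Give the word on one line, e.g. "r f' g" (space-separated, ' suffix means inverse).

  after r': (1 7)(2 5 3 6)
  after r': (2 3)(5 6)

r' r'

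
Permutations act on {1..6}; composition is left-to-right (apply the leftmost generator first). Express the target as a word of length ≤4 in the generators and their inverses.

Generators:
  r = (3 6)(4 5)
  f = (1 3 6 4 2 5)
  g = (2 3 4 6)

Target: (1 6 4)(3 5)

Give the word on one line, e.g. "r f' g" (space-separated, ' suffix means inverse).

  after g': (2 6 4 3)
  after f': (1 5 2 3 4)
  after r': (1 4)(2 6 3 5)
  after g: (1 6 4)(3 5)

g' f' r' g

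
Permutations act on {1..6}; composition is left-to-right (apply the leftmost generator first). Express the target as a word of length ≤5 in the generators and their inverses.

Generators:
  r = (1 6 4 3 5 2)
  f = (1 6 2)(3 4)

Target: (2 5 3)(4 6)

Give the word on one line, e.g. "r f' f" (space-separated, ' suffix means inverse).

f' f' r' r' f

  after f': (1 2 6)(3 4)
  after f': (1 6 2)
  after r': (3 4 6 5)
  after r': (1 2 5 4)(3 6)
  after f: (2 5 3)(4 6)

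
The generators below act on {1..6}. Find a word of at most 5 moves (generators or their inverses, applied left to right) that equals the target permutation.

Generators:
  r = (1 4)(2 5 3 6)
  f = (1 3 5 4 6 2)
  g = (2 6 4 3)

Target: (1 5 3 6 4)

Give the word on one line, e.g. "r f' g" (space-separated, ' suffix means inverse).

  after g: (2 6 4 3)
  after f': (1 2 4)(3 6 5)
  after r': (1 6 2)
  after g: (1 4 3 2)
  after f': (1 5 3 6 4)

g f' r' g f'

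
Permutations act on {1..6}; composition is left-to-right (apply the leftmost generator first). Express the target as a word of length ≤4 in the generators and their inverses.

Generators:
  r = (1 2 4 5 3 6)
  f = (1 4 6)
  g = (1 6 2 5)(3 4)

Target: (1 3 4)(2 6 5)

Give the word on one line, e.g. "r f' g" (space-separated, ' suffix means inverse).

f' f' g'

  after f': (1 6 4)
  after f': (1 4 6)
  after g': (1 3 4)(2 6 5)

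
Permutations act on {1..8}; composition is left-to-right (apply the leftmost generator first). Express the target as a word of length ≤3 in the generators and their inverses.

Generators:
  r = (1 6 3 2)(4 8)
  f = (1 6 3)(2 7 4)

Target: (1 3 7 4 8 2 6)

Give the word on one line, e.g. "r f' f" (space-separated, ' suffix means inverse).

r f

  after r: (1 6 3 2)(4 8)
  after f: (1 3 7 4 8 2 6)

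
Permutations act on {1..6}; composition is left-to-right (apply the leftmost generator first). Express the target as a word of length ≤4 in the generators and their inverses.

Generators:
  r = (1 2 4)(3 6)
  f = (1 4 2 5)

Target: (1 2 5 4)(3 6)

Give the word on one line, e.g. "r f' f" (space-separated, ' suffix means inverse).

  after f': (1 5 2 4)
  after f': (1 2)(4 5)
  after f': (1 4 2 5)
  after r': (1 2 5 4)(3 6)

f' f' f' r'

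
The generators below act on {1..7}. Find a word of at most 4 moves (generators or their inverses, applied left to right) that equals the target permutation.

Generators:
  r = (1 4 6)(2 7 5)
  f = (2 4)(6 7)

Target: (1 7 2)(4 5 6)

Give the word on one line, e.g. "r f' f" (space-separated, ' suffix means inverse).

  after r': (1 6 4)(2 5 7)
  after r': (1 4 6)(2 7 5)
  after f: (1 2 6)(4 7 5)
  after r: (1 7 2)(4 5 6)

r' r' f r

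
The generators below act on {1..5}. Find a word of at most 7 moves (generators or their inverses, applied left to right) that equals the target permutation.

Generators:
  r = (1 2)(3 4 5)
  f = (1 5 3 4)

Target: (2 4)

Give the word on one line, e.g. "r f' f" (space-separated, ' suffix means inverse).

r r r f r'

  after r: (1 2)(3 4 5)
  after r: (3 5 4)
  after r: (1 2)
  after f: (1 2 5 3 4)
  after r': (2 4)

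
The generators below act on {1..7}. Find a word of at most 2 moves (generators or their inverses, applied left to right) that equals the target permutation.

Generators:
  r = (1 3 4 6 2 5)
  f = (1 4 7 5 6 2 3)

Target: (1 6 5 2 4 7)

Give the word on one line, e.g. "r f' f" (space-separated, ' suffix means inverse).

  after f: (1 4 7 5 6 2 3)
  after r: (1 6 5 2 4 7)

f r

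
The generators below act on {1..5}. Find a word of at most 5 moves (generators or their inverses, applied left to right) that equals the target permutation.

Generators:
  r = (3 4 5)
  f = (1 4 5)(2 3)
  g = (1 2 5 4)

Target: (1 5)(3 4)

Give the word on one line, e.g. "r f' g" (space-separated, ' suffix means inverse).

g f' g' r f

  after g: (1 2 5 4)
  after f': (1 3 2 4 5)
  after g': (1 3)(2 5 4)
  after r: (1 4 2 3)
  after f: (1 5)(3 4)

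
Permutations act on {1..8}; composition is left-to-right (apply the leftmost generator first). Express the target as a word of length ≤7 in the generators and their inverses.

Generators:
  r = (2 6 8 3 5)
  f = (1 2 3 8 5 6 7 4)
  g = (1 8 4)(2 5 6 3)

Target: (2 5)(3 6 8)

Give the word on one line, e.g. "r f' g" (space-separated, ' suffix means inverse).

  after f': (1 4 7 6 5 8 3 2)
  after f': (1 7 5 3)(2 4 6 8)
  after g: (1 7 6 4 3 8 5 2)
  after f: (1 4 8 6)(3 5)
  after g: (2 5)(3 6 8)

f' f' g f g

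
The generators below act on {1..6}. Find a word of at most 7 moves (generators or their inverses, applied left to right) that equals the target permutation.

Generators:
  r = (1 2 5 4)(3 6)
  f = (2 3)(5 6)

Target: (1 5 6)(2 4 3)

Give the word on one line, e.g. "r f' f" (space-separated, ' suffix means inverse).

  after r': (1 4 5 2)(3 6)
  after f: (1 4 6 2)(3 5)
  after r': (1 5 6)(2 4 3)
  after f: (1 6)(2 4)
  after f: (1 5 6)(2 4 3)

r' f r' f f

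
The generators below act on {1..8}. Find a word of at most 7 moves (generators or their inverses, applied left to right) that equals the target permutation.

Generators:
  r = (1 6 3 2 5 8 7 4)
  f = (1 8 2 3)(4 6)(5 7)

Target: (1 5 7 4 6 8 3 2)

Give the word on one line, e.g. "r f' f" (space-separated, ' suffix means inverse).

r f' r f r'

  after r: (1 6 3 2 5 8 7 4)
  after f': (1 4 3 8 5)(2 7 6)
  after r: (2 4)(3 7)(5 6)
  after f: (1 8 2 6 7)(3 5 4)
  after r': (1 5 7 4 6 8 3 2)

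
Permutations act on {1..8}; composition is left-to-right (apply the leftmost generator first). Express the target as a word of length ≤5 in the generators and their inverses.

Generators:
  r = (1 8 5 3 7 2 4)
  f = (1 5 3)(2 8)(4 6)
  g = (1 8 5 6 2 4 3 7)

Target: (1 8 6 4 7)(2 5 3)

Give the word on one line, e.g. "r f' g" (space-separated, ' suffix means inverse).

  after r': (1 4 2 7 3 5 8)
  after r': (1 2 3 8 4 7 5)
  after f': (1 8 6 4 7)(2 5 3)

r' r' f'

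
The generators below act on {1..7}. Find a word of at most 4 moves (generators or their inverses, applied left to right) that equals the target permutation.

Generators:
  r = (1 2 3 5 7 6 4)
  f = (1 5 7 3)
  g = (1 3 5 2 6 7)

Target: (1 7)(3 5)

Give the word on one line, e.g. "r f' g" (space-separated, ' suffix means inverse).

f f

  after f: (1 5 7 3)
  after f: (1 7)(3 5)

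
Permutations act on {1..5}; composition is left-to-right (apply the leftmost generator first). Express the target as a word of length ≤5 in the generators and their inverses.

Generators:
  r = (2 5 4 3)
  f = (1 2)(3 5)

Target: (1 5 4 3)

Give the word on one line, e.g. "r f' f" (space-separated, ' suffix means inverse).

f r' f' f' f'

  after f: (1 2)(3 5)
  after r': (1 3 2)(4 5)
  after f': (1 5 4 3)
  after f': (1 3 2)(4 5)
  after f': (1 5 4 3)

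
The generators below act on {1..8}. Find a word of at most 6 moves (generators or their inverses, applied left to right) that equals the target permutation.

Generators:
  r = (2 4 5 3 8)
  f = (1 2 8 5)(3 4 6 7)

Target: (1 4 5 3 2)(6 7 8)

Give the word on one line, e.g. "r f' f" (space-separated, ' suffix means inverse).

r r f r

  after r: (2 4 5 3 8)
  after r: (2 5 8 4 3)
  after f: (1 2)(3 8 6 7)
  after r: (1 4 5 3 2)(6 7 8)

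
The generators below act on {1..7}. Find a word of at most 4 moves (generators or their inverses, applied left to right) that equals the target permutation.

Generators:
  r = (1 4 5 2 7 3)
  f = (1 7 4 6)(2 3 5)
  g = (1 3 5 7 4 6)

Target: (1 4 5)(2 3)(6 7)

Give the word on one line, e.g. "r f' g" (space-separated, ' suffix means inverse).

  after f': (1 6 4 7)(2 5 3)
  after g': (1 4 5)(2 3)(6 7)

f' g'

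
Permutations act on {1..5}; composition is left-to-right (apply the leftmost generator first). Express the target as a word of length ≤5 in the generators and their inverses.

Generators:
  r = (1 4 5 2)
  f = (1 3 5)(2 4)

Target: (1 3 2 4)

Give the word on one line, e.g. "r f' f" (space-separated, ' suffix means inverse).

r' f' f' r' f'

  after r': (1 2 5 4)
  after f': (1 4 5 2 3)
  after f': (1 2)(3 5 4)
  after r': (1 5)(3 4)
  after f': (1 3 2 4)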